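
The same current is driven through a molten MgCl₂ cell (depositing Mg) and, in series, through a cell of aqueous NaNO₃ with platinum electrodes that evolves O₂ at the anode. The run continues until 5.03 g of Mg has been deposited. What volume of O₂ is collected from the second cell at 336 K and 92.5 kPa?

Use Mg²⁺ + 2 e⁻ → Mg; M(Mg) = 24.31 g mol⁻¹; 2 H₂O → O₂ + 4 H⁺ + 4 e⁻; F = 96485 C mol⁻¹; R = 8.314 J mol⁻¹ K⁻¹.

n(Mg) = 5.03 / 24.31 = 0.2069 mol, so n(e⁻) = 2 × 0.2069 = 0.4138 mol.
The cells are in series, so the same 0.4138 mol of electrons passes through the second cell.
2 H₂O → O₂ + 4 H⁺ + 4 e⁻ — 4 mol e⁻ per mol O₂, so n(O₂) = 0.4138/4 = 0.1035 mol.
V = nRT/P = (0.1035 × 8.314 × 336) / (92.5 × 10³) = 0.00312 m³ = 3.12 L.

3.12 L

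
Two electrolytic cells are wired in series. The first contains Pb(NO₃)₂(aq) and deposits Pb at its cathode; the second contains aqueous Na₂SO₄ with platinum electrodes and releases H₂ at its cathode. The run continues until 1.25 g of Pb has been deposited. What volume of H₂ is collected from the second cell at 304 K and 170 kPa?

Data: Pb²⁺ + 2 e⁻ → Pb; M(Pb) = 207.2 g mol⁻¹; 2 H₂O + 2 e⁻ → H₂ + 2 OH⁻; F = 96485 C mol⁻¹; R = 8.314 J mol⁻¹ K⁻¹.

n(Pb) = 1.25 / 207.2 = 0.006033 mol, so n(e⁻) = 2 × 0.006033 = 0.01207 mol.
The cells are in series, so the same 0.01207 mol of electrons passes through the second cell.
2 H₂O + 2 e⁻ → H₂ + 2 OH⁻ — 2 mol e⁻ per mol H₂, so n(H₂) = 0.01207/2 = 0.006033 mol.
V = nRT/P = (0.006033 × 8.314 × 304) / (170 × 10³) = 8.97 × 10⁻⁵ m³ = 0.0897 L.

0.0897 L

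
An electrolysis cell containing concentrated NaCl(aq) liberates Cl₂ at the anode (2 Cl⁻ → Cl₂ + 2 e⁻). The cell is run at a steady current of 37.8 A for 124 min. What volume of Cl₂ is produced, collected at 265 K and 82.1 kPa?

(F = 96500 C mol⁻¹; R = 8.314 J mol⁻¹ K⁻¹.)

Q = I·t = 37.80 A × 7440.0 s = 281200 C.
n(e⁻) = Q/F = 281200 / 96500 = 2.914 mol.
2 electrons are transferred per Cl₂ molecule, so n(Cl₂) = 2.914 / 2 = 1.457 mol.
V = nRT/P = (1.457 × 8.314 × 265) / (82.1 × 10³ Pa) = 0.0391 m³ = 39.1 L.

39.1 L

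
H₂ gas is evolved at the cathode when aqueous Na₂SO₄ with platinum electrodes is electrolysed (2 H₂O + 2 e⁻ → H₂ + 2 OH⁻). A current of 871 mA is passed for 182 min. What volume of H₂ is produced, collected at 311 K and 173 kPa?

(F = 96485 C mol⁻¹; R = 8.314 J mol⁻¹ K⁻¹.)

0.737 L

Q = I·t = 0.8710 A × 10920 s = 9511 C.
n(e⁻) = Q/F = 9511 / 96485 = 0.09858 mol.
2 electrons are transferred per H₂ molecule, so n(H₂) = 0.09858 / 2 = 0.04929 mol.
V = nRT/P = (0.04929 × 8.314 × 311) / (173 × 10³ Pa) = 7.37 × 10⁻⁴ m³ = 0.737 L.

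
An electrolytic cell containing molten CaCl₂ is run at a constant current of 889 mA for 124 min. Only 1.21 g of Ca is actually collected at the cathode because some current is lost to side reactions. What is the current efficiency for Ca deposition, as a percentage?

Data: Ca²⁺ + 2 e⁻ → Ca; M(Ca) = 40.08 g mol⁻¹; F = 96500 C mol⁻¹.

88.1 %

Q = I·t = 0.8890 × 7440.0 = 6614 C; n(e⁻) = 6614/96500 = 0.06854 mol.
Theoretical n(Ca) = n(e⁻)/2 = 0.03427 mol, i.e. m_theo = 0.03427 × 40.08 = 1.374 g.
Efficiency = m_actual / m_theo = 1.21 / 1.374 = 88.1 %.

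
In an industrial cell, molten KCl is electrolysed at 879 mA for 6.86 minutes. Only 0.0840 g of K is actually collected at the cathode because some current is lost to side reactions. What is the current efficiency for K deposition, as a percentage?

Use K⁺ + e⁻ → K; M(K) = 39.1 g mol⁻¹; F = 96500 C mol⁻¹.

57.3 %

Q = I·t = 0.8790 × 411.60 = 361.8 C; n(e⁻) = 361.8/96500 = 0.003749 mol.
Theoretical n(K) = n(e⁻)/1 = 0.003749 mol, i.e. m_theo = 0.003749 × 39.1 = 0.1466 g.
Efficiency = m_actual / m_theo = 0.0840 / 0.1466 = 57.3 %.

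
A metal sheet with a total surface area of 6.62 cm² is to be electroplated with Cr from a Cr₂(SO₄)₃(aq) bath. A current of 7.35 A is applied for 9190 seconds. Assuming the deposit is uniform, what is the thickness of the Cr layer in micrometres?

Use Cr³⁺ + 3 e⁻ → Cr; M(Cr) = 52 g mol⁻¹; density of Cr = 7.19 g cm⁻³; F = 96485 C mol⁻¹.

2550 μm

Q = I·t = 7.350 × 9190.0 = 67550 C; n(e⁻) = 0.7001 mol.
n(Cr) = n(e⁻)/3 = 0.2334 mol, so m = 0.2334 × 52 = 12.13 g.
Volume = m/ρ = 12.13 / 7.19 = 1.688 cm³.
Thickness = V/A = 1.688 / 6.62 = 0.255 cm = 2550 μm.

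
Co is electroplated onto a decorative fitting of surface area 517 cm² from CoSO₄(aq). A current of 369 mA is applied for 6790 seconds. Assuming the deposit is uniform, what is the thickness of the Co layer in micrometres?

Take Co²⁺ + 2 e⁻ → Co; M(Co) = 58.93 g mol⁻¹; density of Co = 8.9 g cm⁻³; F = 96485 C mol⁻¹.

Q = I·t = 0.3690 × 6790.0 = 2506 C; n(e⁻) = 0.02597 mol.
n(Co) = n(e⁻)/2 = 0.01298 mol, so m = 0.01298 × 58.93 = 0.7651 g.
Volume = m/ρ = 0.7651 / 8.9 = 0.08597 cm³.
Thickness = V/A = 0.08597 / 517 = 1.66 × 10⁻⁴ cm = 1.66 μm.

1.66 μm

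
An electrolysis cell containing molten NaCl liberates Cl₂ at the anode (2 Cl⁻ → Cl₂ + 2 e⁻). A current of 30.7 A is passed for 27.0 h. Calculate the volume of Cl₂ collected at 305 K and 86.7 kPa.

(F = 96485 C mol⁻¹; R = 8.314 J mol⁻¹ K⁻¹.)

452 L

Q = I·t = 30.70 A × 97200 s = 2984000 C.
n(e⁻) = Q/F = 2984000 / 96485 = 30.93 mol.
2 electrons are transferred per Cl₂ molecule, so n(Cl₂) = 30.93 / 2 = 15.46 mol.
V = nRT/P = (15.46 × 8.314 × 305) / (86.7 × 10³ Pa) = 0.452 m³ = 452 L.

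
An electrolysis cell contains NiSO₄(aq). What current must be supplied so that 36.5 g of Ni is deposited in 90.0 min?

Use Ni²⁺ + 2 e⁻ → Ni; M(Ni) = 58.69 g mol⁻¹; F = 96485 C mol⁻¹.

n(Ni) = 36.5 / 58.69 = 0.6219 mol.
n(e⁻) = 2 × 0.6219 = 1.244 mol.
Q = n(e⁻)·F = 1.244 × 96485 = 120000 C.
I = Q/t = 120000 / 5400.0 s = 22.2 A.

22.2 A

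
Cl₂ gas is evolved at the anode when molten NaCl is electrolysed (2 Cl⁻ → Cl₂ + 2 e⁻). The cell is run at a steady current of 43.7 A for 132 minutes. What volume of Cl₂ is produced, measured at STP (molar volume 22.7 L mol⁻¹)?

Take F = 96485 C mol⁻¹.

40.7 L

Q = I·t = 43.70 A × 7920.0 s = 346100 C.
n(e⁻) = Q/F = 346100 / 96485 = 3.587 mol.
2 electrons are transferred per Cl₂ molecule, so n(Cl₂) = 3.587 / 2 = 1.794 mol.
V = n × V_m = 1.794 × 22.7 = 40.7 L.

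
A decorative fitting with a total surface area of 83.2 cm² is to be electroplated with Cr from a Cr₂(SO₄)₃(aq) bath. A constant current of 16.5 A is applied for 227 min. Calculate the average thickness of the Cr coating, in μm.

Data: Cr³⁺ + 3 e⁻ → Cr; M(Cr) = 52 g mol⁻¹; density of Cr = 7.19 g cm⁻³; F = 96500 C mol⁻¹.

675 μm

Q = I·t = 16.50 × 13620 = 224700 C; n(e⁻) = 2.329 mol.
n(Cr) = n(e⁻)/3 = 0.7763 mol, so m = 0.7763 × 52 = 40.37 g.
Volume = m/ρ = 40.37 / 7.19 = 5.614 cm³.
Thickness = V/A = 5.614 / 83.2 = 0.0675 cm = 675 μm.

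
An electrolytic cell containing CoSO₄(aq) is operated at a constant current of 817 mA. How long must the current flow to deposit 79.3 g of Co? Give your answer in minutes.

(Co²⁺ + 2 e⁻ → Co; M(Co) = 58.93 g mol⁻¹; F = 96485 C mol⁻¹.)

5300 min

n(Co) = m/M = 79.3 / 58.93 = 1.346 mol.
Each Co atom requires 2 electrons, so n(e⁻) = 2 × 1.346 = 2.691 mol.
Q = n(e⁻)·F = 2.691 × 96485 = 259700 C.
t = Q/I = 259700 / 0.8170 A = 317800 s = 5300 min.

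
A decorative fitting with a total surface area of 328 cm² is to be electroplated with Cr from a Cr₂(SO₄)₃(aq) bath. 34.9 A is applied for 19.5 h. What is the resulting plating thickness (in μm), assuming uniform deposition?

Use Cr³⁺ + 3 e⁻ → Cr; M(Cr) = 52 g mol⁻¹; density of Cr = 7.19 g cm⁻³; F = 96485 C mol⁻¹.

1870 μm

Q = I·t = 34.90 × 70200 = 2450000 C; n(e⁻) = 25.39 mol.
n(Cr) = n(e⁻)/3 = 8.464 mol, so m = 8.464 × 52 = 440.1 g.
Volume = m/ρ = 440.1 / 7.19 = 61.21 cm³.
Thickness = V/A = 61.21 / 328 = 0.187 cm = 1870 μm.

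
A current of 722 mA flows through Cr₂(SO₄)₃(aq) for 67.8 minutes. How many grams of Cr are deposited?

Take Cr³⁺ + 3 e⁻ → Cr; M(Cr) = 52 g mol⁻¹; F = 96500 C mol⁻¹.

0.528 g

Q = I·t = 0.7220 A × 4068.0 s = 2937 C.
n(e⁻) = Q/F = 2937 / 96500 = 0.03044 mol.
Cr³⁺ + 3 e⁻ → Cr, so n(Cr) = n(e⁻)/3 = 0.01015 mol.
m = n·M = 0.01015 × 52 = 0.528 g.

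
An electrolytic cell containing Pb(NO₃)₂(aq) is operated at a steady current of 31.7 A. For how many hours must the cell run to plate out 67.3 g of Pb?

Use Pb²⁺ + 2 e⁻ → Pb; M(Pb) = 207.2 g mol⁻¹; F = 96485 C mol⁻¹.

n(Pb) = m/M = 67.3 / 207.2 = 0.3248 mol.
Each Pb atom requires 2 electrons, so n(e⁻) = 2 × 0.3248 = 0.6496 mol.
Q = n(e⁻)·F = 0.6496 × 96485 = 62680 C.
t = Q/I = 62680 / 31.70 A = 1977 s = 0.549 h.

0.549 h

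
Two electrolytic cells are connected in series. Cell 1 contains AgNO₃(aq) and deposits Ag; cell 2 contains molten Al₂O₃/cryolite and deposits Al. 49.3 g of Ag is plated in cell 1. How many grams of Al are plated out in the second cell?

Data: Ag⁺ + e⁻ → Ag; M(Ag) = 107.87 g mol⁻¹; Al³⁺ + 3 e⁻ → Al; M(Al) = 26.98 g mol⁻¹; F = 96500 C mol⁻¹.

n(Ag) = 49.3 / 107.87 = 0.4570 mol.
Since Ag⁺ + e⁻ → Ag, n(e⁻) passed = 1 × 0.4570 = 0.4570 mol.
Cells in series carry the same charge, so the same 0.4570 mol of electrons passes through cell 2.
Al³⁺ + 3 e⁻ → Al, so n(Al) = 0.4570 / 3 = 0.1523 mol.
m(Al) = 0.1523 × 26.98 = 4.11 g.

4.11 g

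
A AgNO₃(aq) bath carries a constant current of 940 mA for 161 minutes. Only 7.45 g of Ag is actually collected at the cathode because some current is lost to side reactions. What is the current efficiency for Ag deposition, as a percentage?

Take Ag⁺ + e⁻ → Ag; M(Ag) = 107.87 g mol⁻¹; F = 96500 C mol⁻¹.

Q = I·t = 0.9400 × 9660.0 = 9080 C; n(e⁻) = 9080/96500 = 0.09410 mol.
Theoretical n(Ag) = n(e⁻)/1 = 0.09410 mol, i.e. m_theo = 0.09410 × 107.87 = 10.15 g.
Efficiency = m_actual / m_theo = 7.45 / 10.15 = 73.4 %.

73.4 %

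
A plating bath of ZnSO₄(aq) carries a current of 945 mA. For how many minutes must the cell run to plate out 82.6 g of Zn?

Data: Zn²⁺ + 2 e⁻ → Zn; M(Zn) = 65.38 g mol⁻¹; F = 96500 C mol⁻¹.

4300 min

n(Zn) = m/M = 82.6 / 65.38 = 1.263 mol.
Each Zn atom requires 2 electrons, so n(e⁻) = 2 × 1.263 = 2.527 mol.
Q = n(e⁻)·F = 2.527 × 96500 = 243800 C.
t = Q/I = 243800 / 0.9450 A = 258000 s = 4300 min.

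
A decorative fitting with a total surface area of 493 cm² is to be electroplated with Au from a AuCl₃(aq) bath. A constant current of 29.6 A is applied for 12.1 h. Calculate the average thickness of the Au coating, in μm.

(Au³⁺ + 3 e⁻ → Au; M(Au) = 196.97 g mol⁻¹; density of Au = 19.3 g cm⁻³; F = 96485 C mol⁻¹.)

922 μm

Q = I·t = 29.60 × 43560 = 1289000 C; n(e⁻) = 13.36 mol.
n(Au) = n(e⁻)/3 = 4.454 mol, so m = 4.454 × 196.97 = 877.4 g.
Volume = m/ρ = 877.4 / 19.3 = 45.46 cm³.
Thickness = V/A = 45.46 / 493 = 0.0922 cm = 922 μm.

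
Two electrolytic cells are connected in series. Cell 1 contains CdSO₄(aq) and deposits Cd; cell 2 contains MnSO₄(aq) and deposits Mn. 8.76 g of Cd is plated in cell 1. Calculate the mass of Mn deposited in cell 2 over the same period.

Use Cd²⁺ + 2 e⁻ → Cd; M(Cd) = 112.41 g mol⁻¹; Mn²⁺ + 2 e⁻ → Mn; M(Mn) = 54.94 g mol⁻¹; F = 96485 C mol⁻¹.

n(Cd) = 8.76 / 112.41 = 0.07793 mol.
Since Cd²⁺ + 2 e⁻ → Cd, n(e⁻) passed = 2 × 0.07793 = 0.1559 mol.
Cells in series carry the same charge, so the same 0.1559 mol of electrons passes through cell 2.
Mn²⁺ + 2 e⁻ → Mn, so n(Mn) = 0.1559 / 2 = 0.07793 mol.
m(Mn) = 0.07793 × 54.94 = 4.28 g.

4.28 g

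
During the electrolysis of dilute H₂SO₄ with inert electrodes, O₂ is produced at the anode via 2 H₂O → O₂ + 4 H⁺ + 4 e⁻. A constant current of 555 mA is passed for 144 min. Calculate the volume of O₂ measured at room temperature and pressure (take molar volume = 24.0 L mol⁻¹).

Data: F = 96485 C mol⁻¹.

0.298 L

Q = I·t = 0.5550 A × 8640.0 s = 4795 C.
n(e⁻) = Q/F = 4795 / 96485 = 0.04970 mol.
4 electrons are transferred per O₂ molecule, so n(O₂) = 0.04970 / 4 = 0.01242 mol.
V = n × V_m = 0.01242 × 24.0 = 0.298 L.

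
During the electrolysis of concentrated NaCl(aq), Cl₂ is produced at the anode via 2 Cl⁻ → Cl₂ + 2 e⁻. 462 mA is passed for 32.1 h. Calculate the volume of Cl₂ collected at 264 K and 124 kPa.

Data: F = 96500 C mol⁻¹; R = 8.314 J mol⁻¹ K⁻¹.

4.90 L

Q = I·t = 0.4620 A × 115560 s = 53390 C.
n(e⁻) = Q/F = 53390 / 96500 = 0.5533 mol.
2 electrons are transferred per Cl₂ molecule, so n(Cl₂) = 0.5533 / 2 = 0.2766 mol.
V = nRT/P = (0.2766 × 8.314 × 264) / (124 × 10³ Pa) = 0.00490 m³ = 4.90 L.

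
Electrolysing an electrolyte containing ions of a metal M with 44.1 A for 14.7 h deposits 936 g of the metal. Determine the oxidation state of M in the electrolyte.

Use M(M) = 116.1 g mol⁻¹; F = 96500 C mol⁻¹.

Q = I·t = 44.10 A × 52920 s = 2334000 C, so n(e⁻) = 2334000/96500 = 24.18 mol.
n(M) deposited = 936 / 116.1 = 8.062 mol.
Electrons per atom = n(e⁻)/n(M) = 24.18 / 8.062 = 3.00 ≈ 3, so the ion is M³⁺.

+3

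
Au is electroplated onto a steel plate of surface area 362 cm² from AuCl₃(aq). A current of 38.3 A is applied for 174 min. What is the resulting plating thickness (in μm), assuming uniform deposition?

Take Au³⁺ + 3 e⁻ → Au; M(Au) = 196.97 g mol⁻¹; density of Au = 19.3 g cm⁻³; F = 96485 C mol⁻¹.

389 μm

Q = I·t = 38.30 × 10440 = 399900 C; n(e⁻) = 4.144 mol.
n(Au) = n(e⁻)/3 = 1.381 mol, so m = 1.381 × 196.97 = 272.1 g.
Volume = m/ρ = 272.1 / 19.3 = 14.10 cm³.
Thickness = V/A = 14.10 / 362 = 0.0389 cm = 389 μm.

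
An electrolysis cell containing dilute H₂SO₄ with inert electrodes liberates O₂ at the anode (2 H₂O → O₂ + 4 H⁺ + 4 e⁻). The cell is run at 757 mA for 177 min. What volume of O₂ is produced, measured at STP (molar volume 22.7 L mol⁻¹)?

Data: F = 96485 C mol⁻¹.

0.473 L

Q = I·t = 0.7570 A × 10620 s = 8039 C.
n(e⁻) = Q/F = 8039 / 96485 = 0.08332 mol.
4 electrons are transferred per O₂ molecule, so n(O₂) = 0.08332 / 4 = 0.02083 mol.
V = n × V_m = 0.02083 × 22.7 = 0.473 L.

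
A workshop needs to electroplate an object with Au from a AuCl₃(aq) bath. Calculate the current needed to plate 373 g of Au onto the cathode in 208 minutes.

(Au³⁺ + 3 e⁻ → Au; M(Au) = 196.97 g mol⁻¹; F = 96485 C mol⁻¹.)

n(Au) = 373 / 196.97 = 1.894 mol.
n(e⁻) = 3 × 1.894 = 5.681 mol.
Q = n(e⁻)·F = 5.681 × 96485 = 548100 C.
I = Q/t = 548100 / 12480 s = 43.9 A.

43.9 A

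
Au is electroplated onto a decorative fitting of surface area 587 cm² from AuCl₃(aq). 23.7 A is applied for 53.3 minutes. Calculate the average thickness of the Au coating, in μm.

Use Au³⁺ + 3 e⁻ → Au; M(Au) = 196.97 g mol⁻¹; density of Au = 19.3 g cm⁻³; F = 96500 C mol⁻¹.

Q = I·t = 23.70 × 3198.0 = 75790 C; n(e⁻) = 0.7854 mol.
n(Au) = n(e⁻)/3 = 0.2618 mol, so m = 0.2618 × 196.97 = 51.57 g.
Volume = m/ρ = 51.57 / 19.3 = 2.672 cm³.
Thickness = V/A = 2.672 / 587 = 0.00455 cm = 45.5 μm.

45.5 μm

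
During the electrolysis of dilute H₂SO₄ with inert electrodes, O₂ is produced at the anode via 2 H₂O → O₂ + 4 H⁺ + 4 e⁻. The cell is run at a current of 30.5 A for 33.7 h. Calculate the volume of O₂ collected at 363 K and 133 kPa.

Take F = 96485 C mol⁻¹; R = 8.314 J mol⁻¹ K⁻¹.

218 L

Q = I·t = 30.50 A × 121320 s = 3700000 C.
n(e⁻) = Q/F = 3700000 / 96485 = 38.35 mol.
4 electrons are transferred per O₂ molecule, so n(O₂) = 38.35 / 4 = 9.588 mol.
V = nRT/P = (9.588 × 8.314 × 363) / (133 × 10³ Pa) = 0.218 m³ = 218 L.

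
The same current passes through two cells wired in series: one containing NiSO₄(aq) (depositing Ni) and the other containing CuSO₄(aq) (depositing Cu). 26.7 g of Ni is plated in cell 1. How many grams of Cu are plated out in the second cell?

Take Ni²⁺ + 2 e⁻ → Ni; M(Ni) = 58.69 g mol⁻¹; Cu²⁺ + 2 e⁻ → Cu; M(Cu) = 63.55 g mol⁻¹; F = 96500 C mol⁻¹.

n(Ni) = 26.7 / 58.69 = 0.4549 mol.
Since Ni²⁺ + 2 e⁻ → Ni, n(e⁻) passed = 2 × 0.4549 = 0.9099 mol.
Cells in series carry the same charge, so the same 0.9099 mol of electrons passes through cell 2.
Cu²⁺ + 2 e⁻ → Cu, so n(Cu) = 0.9099 / 2 = 0.4549 mol.
m(Cu) = 0.4549 × 63.55 = 28.9 g.

28.9 g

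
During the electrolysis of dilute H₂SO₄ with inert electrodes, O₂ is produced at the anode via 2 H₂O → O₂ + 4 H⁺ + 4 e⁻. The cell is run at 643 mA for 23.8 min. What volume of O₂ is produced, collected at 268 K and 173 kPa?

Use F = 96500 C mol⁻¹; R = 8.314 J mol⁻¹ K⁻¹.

0.0306 L

Q = I·t = 0.6430 A × 1428.0 s = 918.2 C.
n(e⁻) = Q/F = 918.2 / 96500 = 0.009515 mol.
4 electrons are transferred per O₂ molecule, so n(O₂) = 0.009515 / 4 = 0.002379 mol.
V = nRT/P = (0.002379 × 8.314 × 268) / (173 × 10³ Pa) = 3.06 × 10⁻⁵ m³ = 0.0306 L.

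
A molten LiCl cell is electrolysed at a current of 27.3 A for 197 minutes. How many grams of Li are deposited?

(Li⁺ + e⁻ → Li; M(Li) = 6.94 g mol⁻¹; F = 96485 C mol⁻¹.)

Q = I·t = 27.30 A × 11820 s = 322700 C.
n(e⁻) = Q/F = 322700 / 96485 = 3.344 mol.
Li⁺ + e⁻ → Li, so n(Li) = n(e⁻)/1 = 3.344 mol.
m = n·M = 3.344 × 6.94 = 23.2 g.

23.2 g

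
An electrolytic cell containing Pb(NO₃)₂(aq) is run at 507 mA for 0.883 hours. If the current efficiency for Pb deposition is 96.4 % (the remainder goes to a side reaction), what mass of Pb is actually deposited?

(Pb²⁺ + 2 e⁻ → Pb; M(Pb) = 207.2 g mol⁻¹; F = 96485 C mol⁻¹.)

1.67 g

Q = I·t = 0.5070 × 3178.8 = 1612 C.
n(e⁻) = 1612/96485 = 0.01670 mol; theoretically n(Pb) = 0.01670/2 = 0.008352 mol, m_theo = 1.730 g.
At 96.4 % efficiency, m_actual = 0.964 × 1.730 = 1.67 g.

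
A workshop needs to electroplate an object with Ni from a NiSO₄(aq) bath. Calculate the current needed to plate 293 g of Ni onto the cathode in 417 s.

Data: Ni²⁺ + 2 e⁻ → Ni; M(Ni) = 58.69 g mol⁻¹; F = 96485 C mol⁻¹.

n(Ni) = 293 / 58.69 = 4.992 mol.
n(e⁻) = 2 × 4.992 = 9.985 mol.
Q = n(e⁻)·F = 9.985 × 96485 = 963400 C.
I = Q/t = 963400 / 417.00 s = 2310 A.

2310 A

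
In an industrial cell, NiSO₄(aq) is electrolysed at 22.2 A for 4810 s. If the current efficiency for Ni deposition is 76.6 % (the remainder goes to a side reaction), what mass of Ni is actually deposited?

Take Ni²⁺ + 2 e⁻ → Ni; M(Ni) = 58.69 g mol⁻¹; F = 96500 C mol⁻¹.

Q = I·t = 22.20 × 4810.0 = 106800 C.
n(e⁻) = 106800/96500 = 1.107 mol; theoretically n(Ni) = 1.107/2 = 0.5533 mol, m_theo = 32.47 g.
At 76.6 % efficiency, m_actual = 0.766 × 32.47 = 24.9 g.

24.9 g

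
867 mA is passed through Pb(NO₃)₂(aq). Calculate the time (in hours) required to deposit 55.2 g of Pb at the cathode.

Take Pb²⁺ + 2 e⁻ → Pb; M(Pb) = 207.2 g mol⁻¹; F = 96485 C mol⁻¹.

16.5 h

n(Pb) = m/M = 55.2 / 207.2 = 0.2664 mol.
Each Pb atom requires 2 electrons, so n(e⁻) = 2 × 0.2664 = 0.5328 mol.
Q = n(e⁻)·F = 0.5328 × 96485 = 51410 C.
t = Q/I = 51410 / 0.8670 A = 59300 s = 16.5 h.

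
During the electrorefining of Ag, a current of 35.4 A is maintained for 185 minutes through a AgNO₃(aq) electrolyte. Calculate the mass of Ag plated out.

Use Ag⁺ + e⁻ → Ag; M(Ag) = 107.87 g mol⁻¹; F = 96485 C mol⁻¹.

439 g

Q = I·t = 35.40 A × 11100 s = 392900 C.
n(e⁻) = Q/F = 392900 / 96485 = 4.073 mol.
Ag⁺ + e⁻ → Ag, so n(Ag) = n(e⁻)/1 = 4.073 mol.
m = n·M = 4.073 × 107.87 = 439 g.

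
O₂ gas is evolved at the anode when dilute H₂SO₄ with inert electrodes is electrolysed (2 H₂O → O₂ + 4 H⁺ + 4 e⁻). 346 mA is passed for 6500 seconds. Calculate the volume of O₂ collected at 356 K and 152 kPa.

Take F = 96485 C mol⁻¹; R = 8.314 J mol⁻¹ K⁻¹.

0.113 L

Q = I·t = 0.3460 A × 6500.0 s = 2249 C.
n(e⁻) = Q/F = 2249 / 96485 = 0.02331 mol.
4 electrons are transferred per O₂ molecule, so n(O₂) = 0.02331 / 4 = 0.005827 mol.
V = nRT/P = (0.005827 × 8.314 × 356) / (152 × 10³ Pa) = 1.13 × 10⁻⁴ m³ = 0.113 L.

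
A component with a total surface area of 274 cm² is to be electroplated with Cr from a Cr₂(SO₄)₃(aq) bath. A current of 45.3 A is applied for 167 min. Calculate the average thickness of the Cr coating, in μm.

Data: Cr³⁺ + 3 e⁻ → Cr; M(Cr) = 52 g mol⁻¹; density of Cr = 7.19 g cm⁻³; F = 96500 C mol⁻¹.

Q = I·t = 45.30 × 10020 = 453900 C; n(e⁻) = 4.704 mol.
n(Cr) = n(e⁻)/3 = 1.568 mol, so m = 1.568 × 52 = 81.53 g.
Volume = m/ρ = 81.53 / 7.19 = 11.34 cm³.
Thickness = V/A = 11.34 / 274 = 0.0414 cm = 414 μm.

414 μm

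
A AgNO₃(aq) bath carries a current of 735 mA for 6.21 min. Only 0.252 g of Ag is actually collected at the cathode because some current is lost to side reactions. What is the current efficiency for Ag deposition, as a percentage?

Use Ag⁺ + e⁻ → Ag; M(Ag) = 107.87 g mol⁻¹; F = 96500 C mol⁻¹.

82.3 %

Q = I·t = 0.7350 × 372.60 = 273.9 C; n(e⁻) = 273.9/96500 = 0.002838 mol.
Theoretical n(Ag) = n(e⁻)/1 = 0.002838 mol, i.e. m_theo = 0.002838 × 107.87 = 0.3061 g.
Efficiency = m_actual / m_theo = 0.252 / 0.3061 = 82.3 %.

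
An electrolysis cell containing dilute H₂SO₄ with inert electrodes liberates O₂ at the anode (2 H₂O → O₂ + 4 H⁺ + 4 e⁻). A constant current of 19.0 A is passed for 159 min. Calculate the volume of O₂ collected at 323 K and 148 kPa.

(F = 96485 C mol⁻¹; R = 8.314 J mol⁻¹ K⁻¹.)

8.52 L

Q = I·t = 19.00 A × 9540.0 s = 181300 C.
n(e⁻) = Q/F = 181300 / 96485 = 1.879 mol.
4 electrons are transferred per O₂ molecule, so n(O₂) = 1.879 / 4 = 0.4697 mol.
V = nRT/P = (0.4697 × 8.314 × 323) / (148 × 10³ Pa) = 0.00852 m³ = 8.52 L.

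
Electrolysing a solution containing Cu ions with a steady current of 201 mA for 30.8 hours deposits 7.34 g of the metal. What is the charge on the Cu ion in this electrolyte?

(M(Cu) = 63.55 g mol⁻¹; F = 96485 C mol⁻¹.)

Q = I·t = 0.2010 A × 110880 s = 22290 C, so n(e⁻) = 22290/96485 = 0.2310 mol.
n(Cu) deposited = 7.34 / 63.55 = 0.1155 mol.
Electrons per atom = n(e⁻)/n(Cu) = 0.2310 / 0.1155 = 2.00 ≈ 2, so the ion is Cu²⁺.

+2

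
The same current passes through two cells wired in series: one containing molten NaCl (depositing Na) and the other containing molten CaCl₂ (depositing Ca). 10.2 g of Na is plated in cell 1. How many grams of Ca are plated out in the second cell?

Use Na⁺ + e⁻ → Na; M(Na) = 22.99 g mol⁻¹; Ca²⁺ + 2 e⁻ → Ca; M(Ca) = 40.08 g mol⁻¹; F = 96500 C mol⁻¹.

8.89 g

n(Na) = 10.2 / 22.99 = 0.4437 mol.
Since Na⁺ + e⁻ → Na, n(e⁻) passed = 1 × 0.4437 = 0.4437 mol.
Cells in series carry the same charge, so the same 0.4437 mol of electrons passes through cell 2.
Ca²⁺ + 2 e⁻ → Ca, so n(Ca) = 0.4437 / 2 = 0.2218 mol.
m(Ca) = 0.2218 × 40.08 = 8.89 g.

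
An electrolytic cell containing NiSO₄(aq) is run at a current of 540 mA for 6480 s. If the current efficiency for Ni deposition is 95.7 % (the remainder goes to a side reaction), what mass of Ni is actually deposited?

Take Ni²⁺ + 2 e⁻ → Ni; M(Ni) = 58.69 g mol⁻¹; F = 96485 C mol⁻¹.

Q = I·t = 0.5400 × 6480.0 = 3499 C.
n(e⁻) = 3499/96485 = 0.03627 mol; theoretically n(Ni) = 0.03627/2 = 0.01813 mol, m_theo = 1.064 g.
At 95.7 % efficiency, m_actual = 0.957 × 1.064 = 1.02 g.

1.02 g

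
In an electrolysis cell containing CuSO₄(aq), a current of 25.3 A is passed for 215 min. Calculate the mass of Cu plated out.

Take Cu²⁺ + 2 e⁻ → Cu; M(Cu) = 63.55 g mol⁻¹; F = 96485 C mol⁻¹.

Q = I·t = 25.30 A × 12900 s = 326400 C.
n(e⁻) = Q/F = 326400 / 96485 = 3.383 mol.
Cu²⁺ + 2 e⁻ → Cu, so n(Cu) = n(e⁻)/2 = 1.691 mol.
m = n·M = 1.691 × 63.55 = 107 g.

107 g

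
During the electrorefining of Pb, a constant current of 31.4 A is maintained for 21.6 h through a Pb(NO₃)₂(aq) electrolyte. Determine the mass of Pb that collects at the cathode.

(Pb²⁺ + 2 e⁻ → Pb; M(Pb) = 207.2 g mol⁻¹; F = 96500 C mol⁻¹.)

2620 g

Q = I·t = 31.40 A × 77760 s = 2442000 C.
n(e⁻) = Q/F = 2442000 / 96500 = 25.30 mol.
Pb²⁺ + 2 e⁻ → Pb, so n(Pb) = n(e⁻)/2 = 12.65 mol.
m = n·M = 12.65 × 207.2 = 2620 g.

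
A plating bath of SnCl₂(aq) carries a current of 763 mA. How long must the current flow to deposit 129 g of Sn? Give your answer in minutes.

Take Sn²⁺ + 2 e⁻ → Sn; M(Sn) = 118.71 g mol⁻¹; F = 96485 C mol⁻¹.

n(Sn) = m/M = 129 / 118.71 = 1.087 mol.
Each Sn atom requires 2 electrons, so n(e⁻) = 2 × 1.087 = 2.173 mol.
Q = n(e⁻)·F = 2.173 × 96485 = 209700 C.
t = Q/I = 209700 / 0.7630 A = 274800 s = 4580 min.

4580 min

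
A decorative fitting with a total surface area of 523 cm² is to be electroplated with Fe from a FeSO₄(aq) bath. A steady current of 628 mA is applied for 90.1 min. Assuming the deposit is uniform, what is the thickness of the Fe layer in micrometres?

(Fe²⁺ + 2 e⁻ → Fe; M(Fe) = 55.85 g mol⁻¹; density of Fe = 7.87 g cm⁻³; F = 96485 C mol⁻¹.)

2.39 μm

Q = I·t = 0.6280 × 5406.0 = 3395 C; n(e⁻) = 0.03519 mol.
n(Fe) = n(e⁻)/2 = 0.01759 mol, so m = 0.01759 × 55.85 = 0.9826 g.
Volume = m/ρ = 0.9826 / 7.87 = 0.1249 cm³.
Thickness = V/A = 0.1249 / 523 = 2.39 × 10⁻⁴ cm = 2.39 μm.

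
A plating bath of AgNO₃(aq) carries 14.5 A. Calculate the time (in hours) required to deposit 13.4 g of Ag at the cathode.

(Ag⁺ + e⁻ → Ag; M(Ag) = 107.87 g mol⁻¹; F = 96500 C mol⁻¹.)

0.230 h

n(Ag) = m/M = 13.4 / 107.87 = 0.1242 mol.
Each Ag atom requires 1 electron, so n(e⁻) = 1 × 0.1242 = 0.1242 mol.
Q = n(e⁻)·F = 0.1242 × 96500 = 11990 C.
t = Q/I = 11990 / 14.50 A = 826.7 s = 0.230 h.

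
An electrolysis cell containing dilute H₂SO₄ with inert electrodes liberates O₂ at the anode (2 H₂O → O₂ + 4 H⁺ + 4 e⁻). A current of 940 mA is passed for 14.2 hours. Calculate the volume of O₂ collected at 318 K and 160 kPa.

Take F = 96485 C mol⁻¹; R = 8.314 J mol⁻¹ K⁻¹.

Q = I·t = 0.9400 A × 51120 s = 48050 C.
n(e⁻) = Q/F = 48050 / 96485 = 0.4980 mol.
4 electrons are transferred per O₂ molecule, so n(O₂) = 0.4980 / 4 = 0.1245 mol.
V = nRT/P = (0.1245 × 8.314 × 318) / (160 × 10³ Pa) = 0.00206 m³ = 2.06 L.

2.06 L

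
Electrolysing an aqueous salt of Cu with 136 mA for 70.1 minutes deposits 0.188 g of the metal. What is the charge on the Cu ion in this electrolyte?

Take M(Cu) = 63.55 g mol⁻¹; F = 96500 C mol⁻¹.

Q = I·t = 0.1360 A × 4206.0 s = 572.0 C, so n(e⁻) = 572.0/96500 = 0.005928 mol.
n(Cu) deposited = 0.188 / 63.55 = 0.002958 mol.
Electrons per atom = n(e⁻)/n(Cu) = 0.005928 / 0.002958 = 2.00 ≈ 2, so the ion is Cu²⁺.

+2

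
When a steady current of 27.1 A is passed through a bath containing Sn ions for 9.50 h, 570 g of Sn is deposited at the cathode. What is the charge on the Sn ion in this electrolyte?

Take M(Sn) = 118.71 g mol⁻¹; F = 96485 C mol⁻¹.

+2

Q = I·t = 27.10 A × 34200 s = 926800 C, so n(e⁻) = 926800/96485 = 9.606 mol.
n(Sn) deposited = 570 / 118.71 = 4.802 mol.
Electrons per atom = n(e⁻)/n(Sn) = 9.606 / 4.802 = 2.00 ≈ 2, so the ion is Sn²⁺.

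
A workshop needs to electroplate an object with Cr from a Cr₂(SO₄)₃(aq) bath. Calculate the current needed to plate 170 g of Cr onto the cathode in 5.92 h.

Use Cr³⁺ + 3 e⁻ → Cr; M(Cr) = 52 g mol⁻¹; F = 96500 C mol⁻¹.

n(Cr) = 170 / 52 = 3.269 mol.
n(e⁻) = 3 × 3.269 = 9.808 mol.
Q = n(e⁻)·F = 9.808 × 96500 = 946400 C.
I = Q/t = 946400 / 21312 s = 44.4 A.

44.4 A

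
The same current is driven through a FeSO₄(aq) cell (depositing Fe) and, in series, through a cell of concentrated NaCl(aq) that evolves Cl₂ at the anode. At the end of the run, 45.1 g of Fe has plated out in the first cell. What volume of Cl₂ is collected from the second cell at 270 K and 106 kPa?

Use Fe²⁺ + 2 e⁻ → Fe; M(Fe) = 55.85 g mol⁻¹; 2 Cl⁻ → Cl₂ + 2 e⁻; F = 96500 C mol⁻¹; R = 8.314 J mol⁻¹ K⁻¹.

17.1 L

n(Fe) = 45.1 / 55.85 = 0.8075 mol, so n(e⁻) = 2 × 0.8075 = 1.615 mol.
The cells are in series, so the same 1.615 mol of electrons passes through the second cell.
2 Cl⁻ → Cl₂ + 2 e⁻ — 2 mol e⁻ per mol Cl₂, so n(Cl₂) = 1.615/2 = 0.8075 mol.
V = nRT/P = (0.8075 × 8.314 × 270) / (106 × 10³) = 0.0171 m³ = 17.1 L.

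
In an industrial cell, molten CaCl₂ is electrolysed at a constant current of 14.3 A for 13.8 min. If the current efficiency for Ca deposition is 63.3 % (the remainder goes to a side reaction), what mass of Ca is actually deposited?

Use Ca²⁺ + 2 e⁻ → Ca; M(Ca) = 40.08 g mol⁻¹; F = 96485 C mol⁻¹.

1.56 g

Q = I·t = 14.30 × 828.00 = 11840 C.
n(e⁻) = 11840/96485 = 0.1227 mol; theoretically n(Ca) = 0.1227/2 = 0.06136 mol, m_theo = 2.459 g.
At 63.3 % efficiency, m_actual = 0.633 × 2.459 = 1.56 g.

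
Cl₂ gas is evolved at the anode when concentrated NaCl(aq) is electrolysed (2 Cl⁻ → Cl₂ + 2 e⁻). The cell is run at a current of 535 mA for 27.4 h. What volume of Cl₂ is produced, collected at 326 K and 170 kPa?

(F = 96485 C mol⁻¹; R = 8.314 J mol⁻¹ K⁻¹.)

Q = I·t = 0.5350 A × 98640 s = 52770 C.
n(e⁻) = Q/F = 52770 / 96485 = 0.5469 mol.
2 electrons are transferred per Cl₂ molecule, so n(Cl₂) = 0.5469 / 2 = 0.2735 mol.
V = nRT/P = (0.2735 × 8.314 × 326) / (170 × 10³ Pa) = 0.00436 m³ = 4.36 L.

4.36 L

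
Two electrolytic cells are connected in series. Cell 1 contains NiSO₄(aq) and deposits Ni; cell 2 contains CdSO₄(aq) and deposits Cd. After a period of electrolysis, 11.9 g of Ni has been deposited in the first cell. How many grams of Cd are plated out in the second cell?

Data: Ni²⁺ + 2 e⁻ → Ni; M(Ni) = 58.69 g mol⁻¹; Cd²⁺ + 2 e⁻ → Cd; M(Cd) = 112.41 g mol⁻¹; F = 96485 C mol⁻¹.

n(Ni) = 11.9 / 58.69 = 0.2028 mol.
Since Ni²⁺ + 2 e⁻ → Ni, n(e⁻) passed = 2 × 0.2028 = 0.4055 mol.
Cells in series carry the same charge, so the same 0.4055 mol of electrons passes through cell 2.
Cd²⁺ + 2 e⁻ → Cd, so n(Cd) = 0.4055 / 2 = 0.2028 mol.
m(Cd) = 0.2028 × 112.41 = 22.8 g.

22.8 g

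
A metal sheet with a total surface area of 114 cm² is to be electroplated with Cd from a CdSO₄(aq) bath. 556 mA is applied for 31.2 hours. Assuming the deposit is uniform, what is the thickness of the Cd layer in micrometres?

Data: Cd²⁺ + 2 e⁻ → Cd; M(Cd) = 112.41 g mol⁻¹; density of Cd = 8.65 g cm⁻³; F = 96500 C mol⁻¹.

Q = I·t = 0.5560 × 112320 = 62450 C; n(e⁻) = 0.6471 mol.
n(Cd) = n(e⁻)/2 = 0.3236 mol, so m = 0.3236 × 112.41 = 36.37 g.
Volume = m/ρ = 36.37 / 8.65 = 4.205 cm³.
Thickness = V/A = 4.205 / 114 = 0.0369 cm = 369 μm.

369 μm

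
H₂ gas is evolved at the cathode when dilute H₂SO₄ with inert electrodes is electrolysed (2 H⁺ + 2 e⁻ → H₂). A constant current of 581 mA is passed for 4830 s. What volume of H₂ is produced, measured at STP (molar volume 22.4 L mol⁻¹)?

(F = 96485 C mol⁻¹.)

Q = I·t = 0.5810 A × 4830.0 s = 2806 C.
n(e⁻) = Q/F = 2806 / 96485 = 0.02908 mol.
2 electrons are transferred per H₂ molecule, so n(H₂) = 0.02908 / 2 = 0.01454 mol.
V = n × V_m = 0.01454 × 22.4 = 0.326 L.

0.326 L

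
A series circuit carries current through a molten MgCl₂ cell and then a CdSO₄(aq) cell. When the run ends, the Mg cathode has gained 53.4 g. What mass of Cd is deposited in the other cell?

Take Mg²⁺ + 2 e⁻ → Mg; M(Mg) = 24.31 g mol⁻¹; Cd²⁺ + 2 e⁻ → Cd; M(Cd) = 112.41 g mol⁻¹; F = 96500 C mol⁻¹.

n(Mg) = 53.4 / 24.31 = 2.197 mol.
Since Mg²⁺ + 2 e⁻ → Mg, n(e⁻) passed = 2 × 2.197 = 4.393 mol.
Cells in series carry the same charge, so the same 4.393 mol of electrons passes through cell 2.
Cd²⁺ + 2 e⁻ → Cd, so n(Cd) = 4.393 / 2 = 2.197 mol.
m(Cd) = 2.197 × 112.41 = 247 g.

247 g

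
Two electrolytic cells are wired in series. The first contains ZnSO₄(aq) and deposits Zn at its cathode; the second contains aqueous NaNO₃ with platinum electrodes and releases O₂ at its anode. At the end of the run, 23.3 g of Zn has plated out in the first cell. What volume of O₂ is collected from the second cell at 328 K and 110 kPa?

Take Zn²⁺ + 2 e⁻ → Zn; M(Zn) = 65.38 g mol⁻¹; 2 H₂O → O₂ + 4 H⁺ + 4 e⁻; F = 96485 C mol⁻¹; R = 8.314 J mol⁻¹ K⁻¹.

n(Zn) = 23.3 / 65.38 = 0.3564 mol, so n(e⁻) = 2 × 0.3564 = 0.7128 mol.
The cells are in series, so the same 0.7128 mol of electrons passes through the second cell.
2 H₂O → O₂ + 4 H⁺ + 4 e⁻ — 4 mol e⁻ per mol O₂, so n(O₂) = 0.7128/4 = 0.1782 mol.
V = nRT/P = (0.1782 × 8.314 × 328) / (110 × 10³) = 0.00442 m³ = 4.42 L.

4.42 L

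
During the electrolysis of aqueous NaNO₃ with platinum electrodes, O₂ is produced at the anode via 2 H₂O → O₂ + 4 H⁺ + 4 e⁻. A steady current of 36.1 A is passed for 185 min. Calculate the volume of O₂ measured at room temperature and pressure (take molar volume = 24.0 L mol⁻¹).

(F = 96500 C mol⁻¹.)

24.9 L

Q = I·t = 36.10 A × 11100 s = 400700 C.
n(e⁻) = Q/F = 400700 / 96500 = 4.152 mol.
4 electrons are transferred per O₂ molecule, so n(O₂) = 4.152 / 4 = 1.038 mol.
V = n × V_m = 1.038 × 24.0 = 24.9 L.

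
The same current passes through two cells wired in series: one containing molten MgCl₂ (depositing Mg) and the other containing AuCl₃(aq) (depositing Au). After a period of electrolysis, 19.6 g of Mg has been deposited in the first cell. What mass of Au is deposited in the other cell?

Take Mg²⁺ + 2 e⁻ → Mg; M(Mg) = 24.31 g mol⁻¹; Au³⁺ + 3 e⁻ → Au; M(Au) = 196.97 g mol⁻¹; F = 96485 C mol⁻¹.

106 g

n(Mg) = 19.6 / 24.31 = 0.8063 mol.
Since Mg²⁺ + 2 e⁻ → Mg, n(e⁻) passed = 2 × 0.8063 = 1.613 mol.
Cells in series carry the same charge, so the same 1.613 mol of electrons passes through cell 2.
Au³⁺ + 3 e⁻ → Au, so n(Au) = 1.613 / 3 = 0.5375 mol.
m(Au) = 0.5375 × 196.97 = 106 g.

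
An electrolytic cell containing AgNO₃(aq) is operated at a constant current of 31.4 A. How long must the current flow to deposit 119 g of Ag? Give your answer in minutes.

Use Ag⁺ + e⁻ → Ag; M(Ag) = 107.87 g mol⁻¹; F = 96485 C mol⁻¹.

56.5 min

n(Ag) = m/M = 119 / 107.87 = 1.103 mol.
Each Ag atom requires 1 electron, so n(e⁻) = 1 × 1.103 = 1.103 mol.
Q = n(e⁻)·F = 1.103 × 96485 = 106400 C.
t = Q/I = 106400 / 31.40 A = 3390 s = 56.5 min.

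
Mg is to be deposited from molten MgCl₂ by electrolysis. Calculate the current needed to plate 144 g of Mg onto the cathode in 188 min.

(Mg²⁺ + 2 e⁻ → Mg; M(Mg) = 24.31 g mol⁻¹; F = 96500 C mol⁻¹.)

n(Mg) = 144 / 24.31 = 5.923 mol.
n(e⁻) = 2 × 5.923 = 11.85 mol.
Q = n(e⁻)·F = 11.85 × 96500 = 1143000 C.
I = Q/t = 1143000 / 11280 s = 101 A.

101 A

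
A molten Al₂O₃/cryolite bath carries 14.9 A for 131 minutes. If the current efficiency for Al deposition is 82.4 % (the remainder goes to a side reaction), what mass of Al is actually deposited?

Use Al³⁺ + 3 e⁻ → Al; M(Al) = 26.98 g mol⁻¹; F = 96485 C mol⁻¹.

Q = I·t = 14.90 × 7860.0 = 117100 C.
n(e⁻) = 117100/96485 = 1.214 mol; theoretically n(Al) = 1.214/3 = 0.4046 mol, m_theo = 10.92 g.
At 82.4 % efficiency, m_actual = 0.824 × 10.92 = 8.99 g.

8.99 g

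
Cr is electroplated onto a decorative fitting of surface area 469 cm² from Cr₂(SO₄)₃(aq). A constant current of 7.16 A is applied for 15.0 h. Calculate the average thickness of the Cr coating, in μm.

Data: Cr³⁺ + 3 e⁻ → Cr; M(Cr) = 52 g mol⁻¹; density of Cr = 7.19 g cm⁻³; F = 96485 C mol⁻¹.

Q = I·t = 7.160 × 54000 = 386600 C; n(e⁻) = 4.007 mol.
n(Cr) = n(e⁻)/3 = 1.336 mol, so m = 1.336 × 52 = 69.46 g.
Volume = m/ρ = 69.46 / 7.19 = 9.661 cm³.
Thickness = V/A = 9.661 / 469 = 0.0206 cm = 206 μm.

206 μm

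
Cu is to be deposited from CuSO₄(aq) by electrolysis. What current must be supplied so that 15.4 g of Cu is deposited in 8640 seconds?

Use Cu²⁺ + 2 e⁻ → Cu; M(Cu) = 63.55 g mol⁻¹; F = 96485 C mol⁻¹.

5.41 A

n(Cu) = 15.4 / 63.55 = 0.2423 mol.
n(e⁻) = 2 × 0.2423 = 0.4847 mol.
Q = n(e⁻)·F = 0.4847 × 96485 = 46760 C.
I = Q/t = 46760 / 8640.0 s = 5.41 A.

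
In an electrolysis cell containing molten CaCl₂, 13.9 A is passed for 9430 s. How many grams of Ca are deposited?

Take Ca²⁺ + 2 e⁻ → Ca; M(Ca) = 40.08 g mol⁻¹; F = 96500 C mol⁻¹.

27.2 g

Q = I·t = 13.90 A × 9430.0 s = 131100 C.
n(e⁻) = Q/F = 131100 / 96500 = 1.358 mol.
Ca²⁺ + 2 e⁻ → Ca, so n(Ca) = n(e⁻)/2 = 0.6792 mol.
m = n·M = 0.6792 × 40.08 = 27.2 g.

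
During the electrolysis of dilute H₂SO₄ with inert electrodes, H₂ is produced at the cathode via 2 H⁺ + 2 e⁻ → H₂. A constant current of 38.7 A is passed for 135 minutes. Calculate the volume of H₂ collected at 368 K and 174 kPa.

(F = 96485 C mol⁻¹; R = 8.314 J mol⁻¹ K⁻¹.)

28.6 L

Q = I·t = 38.70 A × 8100.0 s = 313500 C.
n(e⁻) = Q/F = 313500 / 96485 = 3.249 mol.
2 electrons are transferred per H₂ molecule, so n(H₂) = 3.249 / 2 = 1.624 mol.
V = nRT/P = (1.624 × 8.314 × 368) / (174 × 10³ Pa) = 0.0286 m³ = 28.6 L.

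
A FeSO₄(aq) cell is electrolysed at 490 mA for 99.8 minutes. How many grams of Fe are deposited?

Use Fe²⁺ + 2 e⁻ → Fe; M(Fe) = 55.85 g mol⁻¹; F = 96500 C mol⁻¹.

0.849 g

Q = I·t = 0.4900 A × 5988.0 s = 2934 C.
n(e⁻) = Q/F = 2934 / 96500 = 0.03041 mol.
Fe²⁺ + 2 e⁻ → Fe, so n(Fe) = n(e⁻)/2 = 0.01520 mol.
m = n·M = 0.01520 × 55.85 = 0.849 g.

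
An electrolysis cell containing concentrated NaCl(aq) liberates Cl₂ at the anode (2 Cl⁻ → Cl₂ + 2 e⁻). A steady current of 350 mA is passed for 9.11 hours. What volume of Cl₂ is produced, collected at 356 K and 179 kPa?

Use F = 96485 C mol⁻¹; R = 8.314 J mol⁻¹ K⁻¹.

Q = I·t = 0.3500 A × 32796 s = 11480 C.
n(e⁻) = Q/F = 11480 / 96485 = 0.1190 mol.
2 electrons are transferred per Cl₂ molecule, so n(Cl₂) = 0.1190 / 2 = 0.05948 mol.
V = nRT/P = (0.05948 × 8.314 × 356) / (179 × 10³ Pa) = 9.84 × 10⁻⁴ m³ = 0.984 L.

0.984 L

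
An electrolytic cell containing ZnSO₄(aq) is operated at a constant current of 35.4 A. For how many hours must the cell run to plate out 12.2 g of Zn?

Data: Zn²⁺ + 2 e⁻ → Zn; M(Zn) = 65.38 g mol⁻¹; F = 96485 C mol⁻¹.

n(Zn) = m/M = 12.2 / 65.38 = 0.1866 mol.
Each Zn atom requires 2 electrons, so n(e⁻) = 2 × 0.1866 = 0.3732 mol.
Q = n(e⁻)·F = 0.3732 × 96485 = 36010 C.
t = Q/I = 36010 / 35.40 A = 1017 s = 0.283 h.

0.283 h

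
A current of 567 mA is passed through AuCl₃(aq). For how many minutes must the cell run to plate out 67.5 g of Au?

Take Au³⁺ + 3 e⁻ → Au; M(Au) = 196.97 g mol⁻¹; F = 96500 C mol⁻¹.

n(Au) = m/M = 67.5 / 196.97 = 0.3427 mol.
Each Au atom requires 3 electrons, so n(e⁻) = 3 × 0.3427 = 1.028 mol.
Q = n(e⁻)·F = 1.028 × 96500 = 99210 C.
t = Q/I = 99210 / 0.5670 A = 175000 s = 2920 min.

2920 min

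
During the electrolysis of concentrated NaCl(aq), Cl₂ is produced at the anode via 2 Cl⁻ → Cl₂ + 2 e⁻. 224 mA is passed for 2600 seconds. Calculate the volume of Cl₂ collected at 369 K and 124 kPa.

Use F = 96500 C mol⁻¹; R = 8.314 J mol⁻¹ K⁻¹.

0.0747 L

Q = I·t = 0.2240 A × 2600.0 s = 582.4 C.
n(e⁻) = Q/F = 582.4 / 96500 = 0.006035 mol.
2 electrons are transferred per Cl₂ molecule, so n(Cl₂) = 0.006035 / 2 = 0.003018 mol.
V = nRT/P = (0.003018 × 8.314 × 369) / (124 × 10³ Pa) = 7.47 × 10⁻⁵ m³ = 0.0747 L.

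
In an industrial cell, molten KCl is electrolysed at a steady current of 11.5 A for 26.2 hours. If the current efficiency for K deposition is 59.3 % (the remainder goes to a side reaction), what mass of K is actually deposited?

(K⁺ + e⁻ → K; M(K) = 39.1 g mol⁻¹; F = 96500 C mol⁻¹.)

Q = I·t = 11.50 × 94320 = 1085000 C.
n(e⁻) = 1085000/96500 = 11.24 mol; theoretically n(K) = 11.24/1 = 11.24 mol, m_theo = 439.5 g.
At 59.3 % efficiency, m_actual = 0.593 × 439.5 = 261 g.

261 g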